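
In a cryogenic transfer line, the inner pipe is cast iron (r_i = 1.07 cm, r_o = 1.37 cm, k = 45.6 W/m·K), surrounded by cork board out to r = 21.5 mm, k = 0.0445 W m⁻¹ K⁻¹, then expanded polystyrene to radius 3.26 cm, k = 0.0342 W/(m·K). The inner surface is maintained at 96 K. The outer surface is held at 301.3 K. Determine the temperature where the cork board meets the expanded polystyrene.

Series thermal resistances, inner to outer:
  R'_cast iron = ln(0.0137/0.0107)/(2πk) = 0.2472/(2π·45.6) = 8.626×10^-4 m·K/W
  R'_cork board = ln(0.0215/0.0137)/(2πk) = 0.4507/(2π·0.0445) = 1.612 m·K/W
  R'_expanded polystyrene = ln(0.0326/0.0215)/(2πk) = 0.4163/(2π·0.0342) = 1.937 m·K/W
ΣR = 8.626×10^-4 + 1.612 + 1.937 = 3.550 m·K/W
Q' = ΔT/ΣR = (96 K − 301.3 K)/3.550 = -57.83 W/m
From the inner boundary to the cork board/expanded polystyrene interface, ΣR_partial = 1.613 m·K/W.
T_interface = T_in − Q'·ΣR_partial = 96 K − (-57.83)(1.613) = 189.3 K

T = 189.3 K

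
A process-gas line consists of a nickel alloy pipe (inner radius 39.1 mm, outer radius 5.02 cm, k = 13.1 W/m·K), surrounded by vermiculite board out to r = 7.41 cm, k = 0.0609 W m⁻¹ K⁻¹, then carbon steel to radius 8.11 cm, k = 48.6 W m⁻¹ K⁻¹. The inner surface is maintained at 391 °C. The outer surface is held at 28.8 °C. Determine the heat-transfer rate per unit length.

Q' = 355 W/m

Treat each layer as a resistance in series:
  R'_nickel alloy = ln(0.0502/0.0391)/(2πk) = 0.2499/(2π·13.1) = 0.003036 m·K/W
  R'_vermiculite board = ln(0.0741/0.0502)/(2πk) = 0.3894/(2π·0.0609) = 1.018 m·K/W
  R'_carbon steel = ln(0.0811/0.0741)/(2πk) = 0.09027/(2π·48.6) = 2.956×10^-4 m·K/W
ΣR = 0.003036 + 1.018 + 2.956×10^-4 = 1.021 m·K/W
Q' = ΔT/ΣR = (391 °C − 28.8 °C)/1.021 = 355 W/m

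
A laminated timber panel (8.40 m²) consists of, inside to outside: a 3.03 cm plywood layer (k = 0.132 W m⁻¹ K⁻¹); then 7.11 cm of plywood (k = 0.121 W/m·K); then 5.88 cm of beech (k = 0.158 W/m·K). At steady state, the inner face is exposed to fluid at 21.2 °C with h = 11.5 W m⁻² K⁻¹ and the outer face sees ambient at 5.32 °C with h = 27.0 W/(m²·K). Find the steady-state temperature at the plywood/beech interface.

Series thermal resistances, inner to outer:
  R_conv,in = 1/(hA) = 1/(11.5·8.40) = 0.01035 K/W
  R_plywood = L/(kA) = 0.0303/(0.132·8.40) = 0.02733 K/W
  R_plywood = L/(kA) = 0.0711/(0.121·8.40) = 0.06995 K/W
  R_beech = L/(kA) = 0.0588/(0.158·8.40) = 0.04430 K/W
  R_conv,out = 1/(hA) = 1/(27.0·8.40) = 0.004409 K/W
ΣR = 0.01035 + 0.02733 + 0.06995 + 0.04430 + 0.004409 = 0.1563 K/W
Q = ΔT/ΣR = (21.2 °C − 5.32 °C)/0.1563 = 101.6 W
From the inner boundary to the plywood/beech interface, ΣR_partial = 0.1076 K/W.
T_interface = T_in − Q·ΣR_partial = 21.2 °C − (101.6)(0.1076) = 10.3 °C

T = 10.3 °C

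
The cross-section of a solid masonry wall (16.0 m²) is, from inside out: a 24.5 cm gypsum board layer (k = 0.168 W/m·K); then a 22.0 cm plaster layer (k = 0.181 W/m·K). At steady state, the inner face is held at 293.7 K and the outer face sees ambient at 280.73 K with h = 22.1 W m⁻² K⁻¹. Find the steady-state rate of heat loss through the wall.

Q = 76.3 W

Treat each layer as a resistance in series:
  R_gypsum board = L/(kA) = 0.245/(0.168·16.0) = 0.09115 K/W
  R_plaster = L/(kA) = 0.220/(0.181·16.0) = 0.07597 K/W
  R_conv,out = 1/(hA) = 1/(22.1·16.0) = 0.002828 K/W
ΣR = 0.09115 + 0.07597 + 0.002828 = 0.1699 K/W
Q = ΔT/ΣR = (293.7 K − 280.73 K)/0.1699 = 76.3 W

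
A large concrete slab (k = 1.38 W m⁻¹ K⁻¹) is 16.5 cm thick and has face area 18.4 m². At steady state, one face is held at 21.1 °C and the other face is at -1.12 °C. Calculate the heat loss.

Q = kA·ΔT/L = 1.38 × 18.4 × |21.1 °C − -1.12 °C| / 0.165 = 3420 W

Q = 3.42 kW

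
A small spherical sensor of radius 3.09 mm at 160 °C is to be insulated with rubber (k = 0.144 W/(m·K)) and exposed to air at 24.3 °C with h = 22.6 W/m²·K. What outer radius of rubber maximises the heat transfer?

For a sphere, r_cr = 2k_ins/h = 2·0.144/22.6 = 0.0127 m = 1.27 cm

r_cr = 1.27 cm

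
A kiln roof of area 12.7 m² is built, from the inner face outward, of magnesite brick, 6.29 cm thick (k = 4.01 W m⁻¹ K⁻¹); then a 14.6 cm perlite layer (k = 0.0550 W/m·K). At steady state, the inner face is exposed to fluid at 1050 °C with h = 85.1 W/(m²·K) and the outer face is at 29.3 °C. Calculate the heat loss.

Series thermal resistances, inner to outer:
  R_conv,in = 1/(hA) = 1/(85.1·12.7) = 9.253×10^-4 K/W
  R_magnesite brick = L/(kA) = 0.0629/(4.01·12.7) = 0.001235 K/W
  R_perlite = L/(kA) = 0.146/(0.0550·12.7) = 0.2090 K/W
ΣR = 9.253×10^-4 + 0.001235 + 0.2090 = 0.2112 K/W
Q = ΔT/ΣR = (1050 °C − 29.3 °C)/0.2112 = 4830 W

Q = 4830 W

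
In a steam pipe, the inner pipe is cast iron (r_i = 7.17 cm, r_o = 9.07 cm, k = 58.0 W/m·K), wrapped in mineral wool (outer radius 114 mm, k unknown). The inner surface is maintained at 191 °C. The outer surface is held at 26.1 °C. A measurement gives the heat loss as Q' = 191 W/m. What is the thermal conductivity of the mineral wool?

k = 0.0422 W/m·K

ΣR = ΔT/Q' = |191 − 26.1|/191 = 0.8634 m·K/W
Known resistances:
  R'_cast iron = ln(0.0907/0.0717)/(2πk) = 0.2351/(2π·58.0) = 6.450×10^-4 m·K/W
R_mineral wool = ΣR − ΣR_known = 0.8634 − 6.450×10^-4 = 0.8628 m·K/W
ln(r₂/r₁)/(2πk) = 0.8628 ⇒ k = 0.2286/(2π·0.8628) = 0.0422 W/m·K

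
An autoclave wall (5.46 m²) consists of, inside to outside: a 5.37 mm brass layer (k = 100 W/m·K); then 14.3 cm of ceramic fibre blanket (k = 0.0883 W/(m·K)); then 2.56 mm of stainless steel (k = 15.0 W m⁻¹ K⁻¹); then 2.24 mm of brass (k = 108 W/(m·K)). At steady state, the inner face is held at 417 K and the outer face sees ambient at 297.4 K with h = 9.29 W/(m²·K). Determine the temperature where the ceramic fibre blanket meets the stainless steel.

T = 304.9 K

Series thermal resistances, inner to outer:
  R_brass = L/(kA) = 0.00537/(100·5.46) = 9.835×10^-6 K/W
  R_ceramic fibre blanket = L/(kA) = 0.143/(0.0883·5.46) = 0.2966 K/W
  R_stainless steel = L/(kA) = 0.00256/(15.0·5.46) = 3.126×10^-5 K/W
  R_brass = L/(kA) = 0.00224/(108·5.46) = 3.799×10^-6 K/W
  R_conv,out = 1/(hA) = 1/(9.29·5.46) = 0.01971 K/W
ΣR = 9.835×10^-6 + 0.2966 + 3.126×10^-5 + 3.799×10^-6 + 0.01971 = 0.3164 K/W
Q = ΔT/ΣR = (417 K − 297.4 K)/0.3164 = 378.0 W
From the inner boundary to the ceramic fibre blanket/stainless steel interface, ΣR_partial = 0.2966 K/W.
T_interface = T_in − Q·ΣR_partial = 417 K − (378.0)(0.2966) = 304.9 K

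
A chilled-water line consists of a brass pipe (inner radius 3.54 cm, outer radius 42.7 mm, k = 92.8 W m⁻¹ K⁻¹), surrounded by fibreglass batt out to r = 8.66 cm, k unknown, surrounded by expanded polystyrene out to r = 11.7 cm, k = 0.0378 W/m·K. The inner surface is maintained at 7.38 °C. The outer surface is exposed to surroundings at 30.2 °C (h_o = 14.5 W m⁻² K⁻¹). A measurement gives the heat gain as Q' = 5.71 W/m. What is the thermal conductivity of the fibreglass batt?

ΣR = ΔT/Q' = |7.38 − 30.2|/5.71 = 3.996 m·K/W
Known resistances:
  R'_brass = ln(0.0427/0.0354)/(2πk) = 0.1875/(2π·92.8) = 3.215×10^-4 m·K/W
  R'_expanded polystyrene = ln(0.117/0.0866)/(2πk) = 0.3009/(2π·0.0378) = 1.267 m·K/W
  R'_conv,out = 1/(2πr h) = 1/(2π·0.117·14.5) = 0.09381 m·K/W
R_fibreglass batt = ΣR − ΣR_known = 3.996 − 1.361 = 2.635 m·K/W
ln(r₂/r₁)/(2πk) = 2.635 ⇒ k = 0.7071/(2π·2.635) = 0.0427 W/m·K

k = 0.0427 W/m·K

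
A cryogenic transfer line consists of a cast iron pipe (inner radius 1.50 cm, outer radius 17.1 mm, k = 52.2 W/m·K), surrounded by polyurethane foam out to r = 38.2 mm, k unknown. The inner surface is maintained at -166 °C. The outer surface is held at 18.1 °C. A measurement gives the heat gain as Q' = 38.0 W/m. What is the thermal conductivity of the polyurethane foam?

k = 0.0264 W/m·K

ΣR = ΔT/Q' = |-166 − 18.1|/38.0 = 4.845 m·K/W
Known resistances:
  R'_cast iron = ln(0.0171/0.0150)/(2πk) = 0.1310/(2π·52.2) = 3.995×10^-4 m·K/W
R_polyurethane foam = ΣR − ΣR_known = 4.845 − 3.995×10^-4 = 4.845 m·K/W
ln(r₂/r₁)/(2πk) = 4.845 ⇒ k = 0.8038/(2π·4.845) = 0.0264 W/m·K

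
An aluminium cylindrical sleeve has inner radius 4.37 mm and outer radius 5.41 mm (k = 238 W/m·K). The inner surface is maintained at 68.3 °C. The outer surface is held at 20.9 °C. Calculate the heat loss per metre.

Q' = 332 kW/m

Q' = 2πk·ΔT/ln(r₂/r₁) = 2π × 238 × 47.4 / ln(0.00541/0.00437) = 3.32×10^5 W/m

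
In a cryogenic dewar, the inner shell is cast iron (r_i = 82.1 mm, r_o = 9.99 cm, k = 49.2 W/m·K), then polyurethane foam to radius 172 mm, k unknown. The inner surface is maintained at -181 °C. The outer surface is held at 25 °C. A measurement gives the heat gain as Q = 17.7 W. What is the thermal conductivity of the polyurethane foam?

ΣR = ΔT/Q = |-181 − 25|/17.7 = 11.64 K/W
Known resistances:
  R_cast iron = (1/0.0821 − 1/0.0999)/(4πk) = 2.170/(4π·49.2) = 0.003510 K/W
R_polyurethane foam = ΣR − ΣR_known = 11.64 − 0.003510 = 11.64 K/W
(1/r₁−1/r₂)/(4πk) = 11.64 ⇒ k = 4.196/(4π·11.64) = 0.0287 W/m·K

k = 0.0287 W/m·K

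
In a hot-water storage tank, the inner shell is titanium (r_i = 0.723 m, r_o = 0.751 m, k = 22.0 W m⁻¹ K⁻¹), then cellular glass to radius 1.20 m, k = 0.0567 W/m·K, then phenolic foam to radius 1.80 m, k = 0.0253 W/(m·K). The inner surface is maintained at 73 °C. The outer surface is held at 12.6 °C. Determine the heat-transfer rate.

Q = 38.4 W

Series thermal resistances, inner to outer:
  R_titanium = (1/0.723 − 1/0.751)/(4πk) = 0.05157/(4π·22.0) = 1.865×10^-4 K/W
  R_cellular glass = (1/0.751 − 1/1.20)/(4πk) = 0.4982/(4π·0.0567) = 0.6992 K/W
  R_phenolic foam = (1/1.20 − 1/1.80)/(4πk) = 0.2778/(4π·0.0253) = 0.8737 K/W
ΣR = 1.865×10^-4 + 0.6992 + 0.8737 = 1.573 K/W
Q = ΔT/ΣR = (73 °C − 12.6 °C)/1.573 = 38.4 W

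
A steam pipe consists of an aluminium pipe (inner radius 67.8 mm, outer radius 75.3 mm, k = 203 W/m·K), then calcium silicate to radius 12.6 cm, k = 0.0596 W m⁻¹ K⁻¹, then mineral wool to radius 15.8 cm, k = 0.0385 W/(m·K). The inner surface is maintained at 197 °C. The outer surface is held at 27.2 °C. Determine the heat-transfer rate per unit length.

Treat each layer as a resistance in series:
  R'_aluminium = ln(0.0753/0.0678)/(2πk) = 0.1049/(2π·203) = 8.226×10^-5 m·K/W
  R'_calcium silicate = ln(0.126/0.0753)/(2πk) = 0.5148/(2π·0.0596) = 1.375 m·K/W
  R'_mineral wool = ln(0.158/0.126)/(2πk) = 0.2263/(2π·0.0385) = 0.9356 m·K/W
ΣR = 8.226×10^-5 + 1.375 + 0.9356 = 2.311 m·K/W
Q' = ΔT/ΣR = (197 °C − 27.2 °C)/2.311 = 73.5 W/m

Q' = 73.5 W/m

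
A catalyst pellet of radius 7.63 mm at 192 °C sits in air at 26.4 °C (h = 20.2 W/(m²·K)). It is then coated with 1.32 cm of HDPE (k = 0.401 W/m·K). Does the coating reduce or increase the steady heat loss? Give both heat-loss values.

increases: 2.45 → 6.48 W

Critical radius for a sphere: r_cr = 2k/h = 0.0397 m = 3.97 cm.
Outer radius after coating: r₂ = 0.00763 + 0.0132 = 0.02083 m.
Since r₁ < r_cr and r₂ ≤ r_cr, the coating moves toward the maximum at r_cr — heat loss rises.
Bare: R = 1/(4πr₁²h) = 67.67 K/W; Q = 165.6/67.67 = 2.45 W.
Coated: R = R_cond + R_conv = 25.56 K/W; Q = 165.6/25.56 = 6.48 W.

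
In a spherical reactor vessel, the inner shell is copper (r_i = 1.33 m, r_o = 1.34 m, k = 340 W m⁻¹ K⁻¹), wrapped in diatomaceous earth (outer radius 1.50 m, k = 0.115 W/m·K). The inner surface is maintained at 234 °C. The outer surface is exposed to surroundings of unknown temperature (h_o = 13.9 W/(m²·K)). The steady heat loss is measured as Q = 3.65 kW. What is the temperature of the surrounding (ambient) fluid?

T_out = 23.7 °C

Sum the resistances:
  R_copper = (1/1.33 − 1/1.34)/(4πk) = 0.005611/(4π·340) = 1.313×10^-6 K/W
  R_diatomaceous earth = (1/1.34 − 1/1.50)/(4πk) = 0.07960/(4π·0.115) = 0.05508 K/W
  R_conv,out = 1/(4πr²h) = 1/(4π·1.50²·13.9) = 0.002544 K/W
ΣR = 0.05763 K/W
ΔT = Q·ΣR = 3650 × 0.05763 = 210.3 K
Heat flows outward, so T_out = T_in − ΔT = 234 − 210.3 = 23.7 °C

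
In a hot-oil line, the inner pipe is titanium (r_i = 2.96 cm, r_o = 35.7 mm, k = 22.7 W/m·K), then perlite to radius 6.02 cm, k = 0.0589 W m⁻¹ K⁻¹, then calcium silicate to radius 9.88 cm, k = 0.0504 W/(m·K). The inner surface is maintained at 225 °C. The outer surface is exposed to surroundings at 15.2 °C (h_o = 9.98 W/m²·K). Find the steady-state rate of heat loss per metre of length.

Q' = 66.8 W/m

Series thermal resistances, inner to outer:
  R'_titanium = ln(0.0357/0.0296)/(2πk) = 0.1874/(2π·22.7) = 0.001314 m·K/W
  R'_perlite = ln(0.0602/0.0357)/(2πk) = 0.5225/(2π·0.0589) = 1.412 m·K/W
  R'_calcium silicate = ln(0.0988/0.0602)/(2πk) = 0.4954/(2π·0.0504) = 1.564 m·K/W
  R'_conv,out = 1/(2πr h) = 1/(2π·0.0988·9.98) = 0.1614 m·K/W
ΣR = 0.001314 + 1.412 + 1.564 + 0.1614 = 3.139 m·K/W
Q' = ΔT/ΣR = (225 °C − 15.2 °C)/3.139 = 66.8 W/m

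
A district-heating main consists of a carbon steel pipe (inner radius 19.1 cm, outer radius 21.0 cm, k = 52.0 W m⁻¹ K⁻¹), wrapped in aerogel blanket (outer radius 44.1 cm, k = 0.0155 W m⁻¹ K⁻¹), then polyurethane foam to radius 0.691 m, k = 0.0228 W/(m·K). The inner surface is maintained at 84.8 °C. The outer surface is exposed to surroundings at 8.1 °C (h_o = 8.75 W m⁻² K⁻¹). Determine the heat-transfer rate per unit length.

Q' = 7.12 W/m

Resistance network (inner→outer):
  R'_carbon steel = ln(0.210/0.191)/(2πk) = 0.09483/(2π·52.0) = 2.903×10^-4 m·K/W
  R'_aerogel blanket = ln(0.441/0.210)/(2πk) = 0.7419/(2π·0.0155) = 7.618 m·K/W
  R'_polyurethane foam = ln(0.691/0.441)/(2πk) = 0.4491/(2π·0.0228) = 3.135 m·K/W
  R'_conv,out = 1/(2πr h) = 1/(2π·0.691·8.75) = 0.02632 m·K/W
ΣR = 2.903×10^-4 + 7.618 + 3.135 + 0.02632 = 10.78 m·K/W
Q' = ΔT/ΣR = (84.8 °C − 8.1 °C)/10.78 = 7.12 W/m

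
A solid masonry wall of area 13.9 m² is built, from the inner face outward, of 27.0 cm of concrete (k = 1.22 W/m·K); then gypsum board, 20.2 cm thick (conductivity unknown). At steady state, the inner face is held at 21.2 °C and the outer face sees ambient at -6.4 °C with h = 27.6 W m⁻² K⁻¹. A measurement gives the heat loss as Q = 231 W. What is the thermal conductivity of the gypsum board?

k = 0.144 W/m·K

ΣR = ΔT/Q = |21.2 − -6.4|/231 = 0.1195 K/W
Known resistances:
  R_concrete = L/(kA) = 0.270/(1.22·13.9) = 0.01592 K/W
  R_conv,out = 1/(hA) = 1/(27.6·13.9) = 0.002607 K/W
R_gypsum board = ΣR − ΣR_known = 0.1195 − 0.01853 = 0.1010 K/W
L/(kA) = 0.1010 ⇒ k = 0.202/(0.1010·13.9) = 0.144 W/m·K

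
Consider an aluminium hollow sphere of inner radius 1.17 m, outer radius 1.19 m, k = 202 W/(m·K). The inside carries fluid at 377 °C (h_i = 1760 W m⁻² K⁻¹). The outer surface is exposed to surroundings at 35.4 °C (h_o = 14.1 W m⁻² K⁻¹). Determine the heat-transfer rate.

Q = 84.9 kW

Resistance network (inner→outer):
  R_conv,in = 1/(4πr²h) = 1/(4π·1.17²·1760) = 3.303×10^-5 K/W
  R_aluminium = (1/1.17 − 1/1.19)/(4πk) = 0.01436/(4π·202) = 5.659×10^-6 K/W
  R_conv,out = 1/(4πr²h) = 1/(4π·1.19²·14.1) = 0.003985 K/W
ΣR = 3.303×10^-5 + 5.659×10^-6 + 0.003985 = 0.004024 K/W
Q = ΔT/ΣR = (377 °C − 35.4 °C)/0.004024 = 84900 W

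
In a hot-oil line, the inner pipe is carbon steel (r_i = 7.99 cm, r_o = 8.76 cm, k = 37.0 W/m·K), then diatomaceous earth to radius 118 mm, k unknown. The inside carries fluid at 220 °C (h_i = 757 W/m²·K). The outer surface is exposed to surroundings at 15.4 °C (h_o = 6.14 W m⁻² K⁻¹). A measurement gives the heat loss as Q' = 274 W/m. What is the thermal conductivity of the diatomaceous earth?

k = 0.0905 W/m·K

ΣR = ΔT/Q' = |220 − 15.4|/274 = 0.7467 m·K/W
Known resistances:
  R'_conv,in = 1/(2πr h) = 1/(2π·0.0799·757) = 0.002631 m·K/W
  R'_carbon steel = ln(0.0876/0.0799)/(2πk) = 0.09201/(2π·37.0) = 3.958×10^-4 m·K/W
  R'_conv,out = 1/(2πr h) = 1/(2π·0.118·6.14) = 0.2197 m·K/W
R_diatomaceous earth = ΣR − ΣR_known = 0.7467 − 0.2227 = 0.5240 m·K/W
ln(r₂/r₁)/(2πk) = 0.5240 ⇒ k = 0.2979/(2π·0.5240) = 0.0905 W/m·K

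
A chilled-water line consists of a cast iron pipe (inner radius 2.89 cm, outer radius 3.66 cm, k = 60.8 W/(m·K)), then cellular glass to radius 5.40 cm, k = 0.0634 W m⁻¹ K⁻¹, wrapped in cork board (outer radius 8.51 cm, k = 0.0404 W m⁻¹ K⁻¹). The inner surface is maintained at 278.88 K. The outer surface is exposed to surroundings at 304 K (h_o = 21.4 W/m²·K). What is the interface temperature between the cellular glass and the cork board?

Series thermal resistances, inner to outer:
  R'_cast iron = ln(0.0366/0.0289)/(2πk) = 0.2362/(2π·60.8) = 6.183×10^-4 m·K/W
  R'_cellular glass = ln(0.0540/0.0366)/(2πk) = 0.3889/(2π·0.0634) = 0.9764 m·K/W
  R'_cork board = ln(0.0851/0.0540)/(2πk) = 0.4548/(2π·0.0404) = 1.792 m·K/W
  R'_conv,out = 1/(2πr h) = 1/(2π·0.0851·21.4) = 0.08739 m·K/W
ΣR = 6.183×10^-4 + 0.9764 + 1.792 + 0.08739 = 2.856 m·K/W
Q' = ΔT/ΣR = (278.88 K − 304 K)/2.856 = -8.796 W/m
From the inner boundary to the cellular glass/cork board interface, ΣR_partial = 0.9770 m·K/W.
T_interface = T_in − Q'·ΣR_partial = 278.88 K − (-8.796)(0.9770) = 287.5 K

T = 287.5 K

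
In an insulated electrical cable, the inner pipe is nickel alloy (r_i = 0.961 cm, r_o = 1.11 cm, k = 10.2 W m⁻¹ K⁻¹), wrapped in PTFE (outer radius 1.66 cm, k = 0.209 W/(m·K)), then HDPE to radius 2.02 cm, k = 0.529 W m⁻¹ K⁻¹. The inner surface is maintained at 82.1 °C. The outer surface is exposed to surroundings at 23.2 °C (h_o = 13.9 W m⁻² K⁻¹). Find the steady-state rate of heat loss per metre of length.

Resistance network (inner→outer):
  R'_nickel alloy = ln(0.0111/0.00961)/(2πk) = 0.1441/(2π·10.2) = 0.002249 m·K/W
  R'_PTFE = ln(0.0166/0.0111)/(2πk) = 0.4025/(2π·0.209) = 0.3065 m·K/W
  R'_HDPE = ln(0.0202/0.0166)/(2πk) = 0.1963/(2π·0.529) = 0.05905 m·K/W
  R'_conv,out = 1/(2πr h) = 1/(2π·0.0202·13.9) = 0.5668 m·K/W
ΣR = 0.002249 + 0.3065 + 0.05905 + 0.5668 = 0.9346 m·K/W
Q' = ΔT/ΣR = (82.1 °C − 23.2 °C)/0.9346 = 63.0 W/m

Q' = 63.0 W/m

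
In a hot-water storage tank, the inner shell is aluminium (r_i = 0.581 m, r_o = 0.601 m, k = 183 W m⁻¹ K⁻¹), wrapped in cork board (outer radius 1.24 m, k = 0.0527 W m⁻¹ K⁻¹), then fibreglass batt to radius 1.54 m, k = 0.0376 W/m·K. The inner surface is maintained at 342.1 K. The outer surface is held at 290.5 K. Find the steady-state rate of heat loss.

Q = 31.7 W

Treat each layer as a resistance in series:
  R_aluminium = (1/0.581 − 1/0.601)/(4πk) = 0.05728/(4π·183) = 2.491×10^-5 K/W
  R_cork board = (1/0.601 − 1/1.24)/(4πk) = 0.8574/(4π·0.0527) = 1.295 K/W
  R_fibreglass batt = (1/1.24 − 1/1.54)/(4πk) = 0.1571/(4π·0.0376) = 0.3325 K/W
ΣR = 2.491×10^-5 + 1.295 + 0.3325 = 1.628 K/W
Q = ΔT/ΣR = (342.1 K − 290.5 K)/1.628 = 31.7 W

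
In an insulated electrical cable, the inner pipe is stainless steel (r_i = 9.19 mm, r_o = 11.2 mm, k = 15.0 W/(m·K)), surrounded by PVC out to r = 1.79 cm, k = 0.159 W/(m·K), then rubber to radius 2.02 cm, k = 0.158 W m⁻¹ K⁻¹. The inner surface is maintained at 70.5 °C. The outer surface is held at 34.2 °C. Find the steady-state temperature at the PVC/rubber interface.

T = 41.7 °C

Series thermal resistances, inner to outer:
  R'_stainless steel = ln(0.0112/0.00919)/(2πk) = 0.1978/(2π·15.0) = 0.002099 m·K/W
  R'_PVC = ln(0.0179/0.0112)/(2πk) = 0.4689/(2π·0.159) = 0.4693 m·K/W
  R'_rubber = ln(0.0202/0.0179)/(2πk) = 0.1209/(2π·0.158) = 0.1218 m·K/W
ΣR = 0.002099 + 0.4693 + 0.1218 = 0.5932 m·K/W
Q' = ΔT/ΣR = (70.5 °C − 34.2 °C)/0.5932 = 61.19 W/m
From the inner boundary to the PVC/rubber interface, ΣR_partial = 0.4714 m·K/W.
T_interface = T_in − Q'·ΣR_partial = 70.5 °C − (61.19)(0.4714) = 41.7 °C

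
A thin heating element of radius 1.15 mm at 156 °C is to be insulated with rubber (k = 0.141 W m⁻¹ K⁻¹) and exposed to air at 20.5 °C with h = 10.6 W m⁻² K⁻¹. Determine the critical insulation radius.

r_cr = 1.33 cm

For a cylinder, r_cr = k_ins/h = 0.141/10.6 = 0.0133 m = 1.33 cm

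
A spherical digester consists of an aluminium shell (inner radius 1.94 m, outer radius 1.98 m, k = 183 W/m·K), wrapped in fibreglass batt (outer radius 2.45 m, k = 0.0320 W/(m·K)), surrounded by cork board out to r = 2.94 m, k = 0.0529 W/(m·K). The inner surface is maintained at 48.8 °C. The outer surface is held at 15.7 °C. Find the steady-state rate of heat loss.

Series thermal resistances, inner to outer:
  R_aluminium = (1/1.94 − 1/1.98)/(4πk) = 0.01041/(4π·183) = 4.528×10^-6 K/W
  R_fibreglass batt = (1/1.98 − 1/2.45)/(4πk) = 0.09689/(4π·0.0320) = 0.2409 K/W
  R_cork board = (1/2.45 − 1/2.94)/(4πk) = 0.06803/(4π·0.0529) = 0.1023 K/W
ΣR = 4.528×10^-6 + 0.2409 + 0.1023 = 0.3432 K/W
Q = ΔT/ΣR = (48.8 °C − 15.7 °C)/0.3432 = 96.4 W

Q = 96.4 W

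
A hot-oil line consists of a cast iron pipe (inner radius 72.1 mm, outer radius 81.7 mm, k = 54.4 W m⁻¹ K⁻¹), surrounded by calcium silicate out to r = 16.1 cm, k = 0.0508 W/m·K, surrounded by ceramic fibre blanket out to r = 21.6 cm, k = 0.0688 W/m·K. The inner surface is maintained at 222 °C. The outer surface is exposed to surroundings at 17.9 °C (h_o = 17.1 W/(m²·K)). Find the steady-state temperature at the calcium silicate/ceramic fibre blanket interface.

Treat each layer as a resistance in series:
  R'_cast iron = ln(0.0817/0.0721)/(2πk) = 0.1250/(2π·54.4) = 3.657×10^-4 m·K/W
  R'_calcium silicate = ln(0.161/0.0817)/(2πk) = 0.6784/(2π·0.0508) = 2.125 m·K/W
  R'_ceramic fibre blanket = ln(0.216/0.161)/(2πk) = 0.2939/(2π·0.0688) = 0.6798 m·K/W
  R'_conv,out = 1/(2πr h) = 1/(2π·0.216·17.1) = 0.04309 m·K/W
ΣR = 3.657×10^-4 + 2.125 + 0.6798 + 0.04309 = 2.848 m·K/W
Q' = ΔT/ΣR = (222 °C − 17.9 °C)/2.848 = 71.66 W/m
From the inner boundary to the calcium silicate/ceramic fibre blanket interface, ΣR_partial = 2.125 m·K/W.
T_interface = T_in − Q'·ΣR_partial = 222 °C − (71.66)(2.125) = 69.7 °C

T = 69.7 °C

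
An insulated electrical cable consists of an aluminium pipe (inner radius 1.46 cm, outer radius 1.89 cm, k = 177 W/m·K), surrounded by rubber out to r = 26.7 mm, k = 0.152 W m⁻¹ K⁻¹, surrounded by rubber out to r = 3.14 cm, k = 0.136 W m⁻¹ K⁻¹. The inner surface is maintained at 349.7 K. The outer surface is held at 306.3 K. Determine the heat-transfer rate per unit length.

Resistance network (inner→outer):
  R'_aluminium = ln(0.0189/0.0146)/(2πk) = 0.2581/(2π·177) = 2.321×10^-4 m·K/W
  R'_rubber = ln(0.0267/0.0189)/(2πk) = 0.3455/(2π·0.152) = 0.3618 m·K/W
  R'_rubber = ln(0.0314/0.0267)/(2πk) = 0.1621/(2π·0.136) = 0.1898 m·K/W
ΣR = 2.321×10^-4 + 0.3618 + 0.1898 = 0.5518 m·K/W
Q' = ΔT/ΣR = (349.7 K − 306.3 K)/0.5518 = 78.7 W/m

Q' = 78.7 W/m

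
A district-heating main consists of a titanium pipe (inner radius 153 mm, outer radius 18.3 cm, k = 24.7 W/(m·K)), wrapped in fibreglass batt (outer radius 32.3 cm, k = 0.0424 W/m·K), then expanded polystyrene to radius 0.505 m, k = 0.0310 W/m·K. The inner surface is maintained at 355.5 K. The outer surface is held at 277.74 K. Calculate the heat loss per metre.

Treat each layer as a resistance in series:
  R'_titanium = ln(0.183/0.153)/(2πk) = 0.1790/(2π·24.7) = 0.001154 m·K/W
  R'_fibreglass batt = ln(0.323/0.183)/(2πk) = 0.5682/(2π·0.0424) = 2.133 m·K/W
  R'_expanded polystyrene = ln(0.505/0.323)/(2πk) = 0.4469/(2π·0.0310) = 2.294 m·K/W
ΣR = 0.001154 + 2.133 + 2.294 = 4.428 m·K/W
Q' = ΔT/ΣR = (355.5 K − 277.74 K)/4.428 = 17.6 W/m

Q' = 17.6 W/m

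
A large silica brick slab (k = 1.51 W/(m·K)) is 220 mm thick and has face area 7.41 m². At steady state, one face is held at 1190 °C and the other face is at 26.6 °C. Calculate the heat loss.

Q = 59200 W

Q = kA·ΔT/L = 1.51 × 7.41 × |1190 °C − 26.6 °C| / 0.220 = 59200 W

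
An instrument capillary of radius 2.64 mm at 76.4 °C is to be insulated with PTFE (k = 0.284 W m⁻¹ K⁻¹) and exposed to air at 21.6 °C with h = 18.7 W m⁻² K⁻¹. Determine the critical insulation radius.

r_cr = 1.52 cm

For a cylinder, r_cr = k_ins/h = 0.284/18.7 = 0.0152 m = 1.52 cm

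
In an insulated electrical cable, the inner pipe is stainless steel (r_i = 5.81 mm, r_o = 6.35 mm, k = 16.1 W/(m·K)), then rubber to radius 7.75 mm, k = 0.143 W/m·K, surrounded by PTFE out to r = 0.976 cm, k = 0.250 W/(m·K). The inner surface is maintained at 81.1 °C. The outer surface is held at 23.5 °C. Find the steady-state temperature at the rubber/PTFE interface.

Resistance network (inner→outer):
  R'_stainless steel = ln(0.00635/0.00581)/(2πk) = 0.08887/(2π·16.1) = 8.786×10^-4 m·K/W
  R'_rubber = ln(0.00775/0.00635)/(2πk) = 0.1992/(2π·0.143) = 0.2217 m·K/W
  R'_PTFE = ln(0.00976/0.00775)/(2πk) = 0.2306/(2π·0.250) = 0.1468 m·K/W
ΣR = 8.786×10^-4 + 0.2217 + 0.1468 = 0.3694 m·K/W
Q' = ΔT/ΣR = (81.1 °C − 23.5 °C)/0.3694 = 155.9 W/m
From the inner boundary to the rubber/PTFE interface, ΣR_partial = 0.2226 m·K/W.
T_interface = T_in − Q'·ΣR_partial = 81.1 °C − (155.9)(0.2226) = 46.4 °C

T = 46.4 °C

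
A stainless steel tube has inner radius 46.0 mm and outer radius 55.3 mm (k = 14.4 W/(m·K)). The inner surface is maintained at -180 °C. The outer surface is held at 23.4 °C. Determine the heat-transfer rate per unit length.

Q' = 2πk·ΔT/ln(r₂/r₁) = 2π × 14.4 × 203.4 / ln(0.0553/0.0460) = 99900 W/m

Q' = 99.9 kW/m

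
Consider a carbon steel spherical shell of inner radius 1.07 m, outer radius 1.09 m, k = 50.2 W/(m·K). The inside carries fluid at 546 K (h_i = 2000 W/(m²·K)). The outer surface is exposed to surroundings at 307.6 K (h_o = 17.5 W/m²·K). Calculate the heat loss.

Treat each layer as a resistance in series:
  R_conv,in = 1/(4πr²h) = 1/(4π·1.07²·2000) = 3.475×10^-5 K/W
  R_carbon steel = (1/1.07 − 1/1.09)/(4πk) = 0.01715/(4π·50.2) = 2.718×10^-5 K/W
  R_conv,out = 1/(4πr²h) = 1/(4π·1.09²·17.5) = 0.003827 K/W
ΣR = 3.475×10^-5 + 2.718×10^-5 + 0.003827 = 0.003889 K/W
Q = ΔT/ΣR = (546 K − 307.6 K)/0.003889 = 61300 W

Q = 61300 W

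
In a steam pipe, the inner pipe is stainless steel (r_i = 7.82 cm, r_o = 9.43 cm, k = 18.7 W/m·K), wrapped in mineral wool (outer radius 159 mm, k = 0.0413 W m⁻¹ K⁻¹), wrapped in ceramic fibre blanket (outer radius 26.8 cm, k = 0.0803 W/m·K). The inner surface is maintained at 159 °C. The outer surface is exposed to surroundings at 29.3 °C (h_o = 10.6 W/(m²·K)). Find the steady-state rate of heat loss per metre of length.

Resistance network (inner→outer):
  R'_stainless steel = ln(0.0943/0.0782)/(2πk) = 0.1872/(2π·18.7) = 0.001593 m·K/W
  R'_mineral wool = ln(0.159/0.0943)/(2πk) = 0.5224/(2π·0.0413) = 2.013 m·K/W
  R'_ceramic fibre blanket = ln(0.268/0.159)/(2πk) = 0.5221/(2π·0.0803) = 1.035 m·K/W
  R'_conv,out = 1/(2πr h) = 1/(2π·0.268·10.6) = 0.05602 m·K/W
ΣR = 0.001593 + 2.013 + 1.035 + 0.05602 = 3.106 m·K/W
Q' = ΔT/ΣR = (159 °C − 29.3 °C)/3.106 = 41.8 W/m

Q' = 41.8 W/m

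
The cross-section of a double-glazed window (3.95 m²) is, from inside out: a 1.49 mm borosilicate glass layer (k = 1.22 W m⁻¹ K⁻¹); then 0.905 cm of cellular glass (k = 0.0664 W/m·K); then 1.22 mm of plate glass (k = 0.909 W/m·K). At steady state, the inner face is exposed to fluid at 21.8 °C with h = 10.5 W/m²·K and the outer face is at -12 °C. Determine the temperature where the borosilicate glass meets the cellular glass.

Treat each layer as a resistance in series:
  R_conv,in = 1/(hA) = 1/(10.5·3.95) = 0.02411 K/W
  R_borosilicate glass = L/(kA) = 0.00149/(1.22·3.95) = 3.092×10^-4 K/W
  R_cellular glass = L/(kA) = 0.00905/(0.0664·3.95) = 0.03451 K/W
  R_plate glass = L/(kA) = 0.00122/(0.909·3.95) = 3.398×10^-4 K/W
ΣR = 0.02411 + 3.092×10^-4 + 0.03451 + 3.398×10^-4 = 0.05927 K/W
Q = ΔT/ΣR = (21.8 °C − -12 °C)/0.05927 = 570.3 W
From the inner boundary to the borosilicate glass/cellular glass interface, ΣR_partial = 0.02442 K/W.
T_interface = T_in − Q·ΣR_partial = 21.8 °C − (570.3)(0.02442) = 7.87 °C

T = 7.87 °C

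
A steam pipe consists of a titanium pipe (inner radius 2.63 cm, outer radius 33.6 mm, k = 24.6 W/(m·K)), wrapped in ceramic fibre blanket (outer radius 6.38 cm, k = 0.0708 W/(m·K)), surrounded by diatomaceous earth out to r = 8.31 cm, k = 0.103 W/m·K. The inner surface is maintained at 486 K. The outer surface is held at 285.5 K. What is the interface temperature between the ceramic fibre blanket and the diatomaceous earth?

T = 329.7 K

Treat each layer as a resistance in series:
  R'_titanium = ln(0.0336/0.0263)/(2πk) = 0.2450/(2π·24.6) = 0.001585 m·K/W
  R'_ceramic fibre blanket = ln(0.0638/0.0336)/(2πk) = 0.6412/(2π·0.0708) = 1.441 m·K/W
  R'_diatomaceous earth = ln(0.0831/0.0638)/(2πk) = 0.2643/(2π·0.103) = 0.4084 m·K/W
ΣR = 0.001585 + 1.441 + 0.4084 = 1.851 m·K/W
Q' = ΔT/ΣR = (486 K − 285.5 K)/1.851 = 108.3 W/m
From the inner boundary to the ceramic fibre blanket/diatomaceous earth interface, ΣR_partial = 1.443 m·K/W.
T_interface = T_in − Q'·ΣR_partial = 486 K − (108.3)(1.443) = 329.7 K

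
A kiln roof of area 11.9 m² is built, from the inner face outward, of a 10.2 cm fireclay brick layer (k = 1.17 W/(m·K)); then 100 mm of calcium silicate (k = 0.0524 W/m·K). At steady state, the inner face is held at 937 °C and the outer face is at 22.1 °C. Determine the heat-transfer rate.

Treat each layer as a resistance in series:
  R_fireclay brick = L/(kA) = 0.102/(1.17·11.9) = 0.007326 K/W
  R_calcium silicate = L/(kA) = 0.100/(0.0524·11.9) = 0.1604 K/W
ΣR = 0.007326 + 0.1604 = 0.1677 K/W
Q = ΔT/ΣR = (937 °C − 22.1 °C)/0.1677 = 5460 W

Q = 5.46 kW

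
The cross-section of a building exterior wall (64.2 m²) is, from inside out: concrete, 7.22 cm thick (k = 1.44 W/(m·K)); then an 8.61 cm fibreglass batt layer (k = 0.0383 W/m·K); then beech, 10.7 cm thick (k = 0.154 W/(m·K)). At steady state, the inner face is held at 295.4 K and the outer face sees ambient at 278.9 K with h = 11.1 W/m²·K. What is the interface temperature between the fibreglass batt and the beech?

T = 283.1 K

Series thermal resistances, inner to outer:
  R_concrete = L/(kA) = 0.0722/(1.44·64.2) = 7.810×10^-4 K/W
  R_fibreglass batt = L/(kA) = 0.0861/(0.0383·64.2) = 0.03502 K/W
  R_beech = L/(kA) = 0.107/(0.154·64.2) = 0.01082 K/W
  R_conv,out = 1/(hA) = 1/(11.1·64.2) = 0.001403 K/W
ΣR = 7.810×10^-4 + 0.03502 + 0.01082 + 0.001403 = 0.04802 K/W
Q = ΔT/ΣR = (295.4 K − 278.9 K)/0.04802 = 343.6 W
From the inner boundary to the fibreglass batt/beech interface, ΣR_partial = 0.03580 K/W.
T_interface = T_in − Q·ΣR_partial = 295.4 K − (343.6)(0.03580) = 283.1 K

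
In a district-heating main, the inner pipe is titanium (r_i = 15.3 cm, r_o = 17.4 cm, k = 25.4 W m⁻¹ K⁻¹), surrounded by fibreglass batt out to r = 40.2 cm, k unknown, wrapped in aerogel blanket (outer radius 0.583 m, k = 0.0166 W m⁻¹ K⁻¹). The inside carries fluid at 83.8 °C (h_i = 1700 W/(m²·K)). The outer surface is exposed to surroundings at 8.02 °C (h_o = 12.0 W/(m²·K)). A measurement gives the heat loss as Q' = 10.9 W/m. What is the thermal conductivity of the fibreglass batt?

k = 0.0396 W/m·K

ΣR = ΔT/Q' = |83.8 − 8.02|/10.9 = 6.952 m·K/W
Known resistances:
  R'_conv,in = 1/(2πr h) = 1/(2π·0.153·1700) = 6.119×10^-4 m·K/W
  R'_titanium = ln(0.174/0.153)/(2πk) = 0.1286/(2π·25.4) = 8.059×10^-4 m·K/W
  R'_aerogel blanket = ln(0.583/0.402)/(2πk) = 0.3717/(2π·0.0166) = 3.564 m·K/W
  R'_conv,out = 1/(2πr h) = 1/(2π·0.583·12.0) = 0.02275 m·K/W
R_fibreglass batt = ΣR − ΣR_known = 6.952 − 3.588 = 3.364 m·K/W
ln(r₂/r₁)/(2πk) = 3.364 ⇒ k = 0.8374/(2π·3.364) = 0.0396 W/m·K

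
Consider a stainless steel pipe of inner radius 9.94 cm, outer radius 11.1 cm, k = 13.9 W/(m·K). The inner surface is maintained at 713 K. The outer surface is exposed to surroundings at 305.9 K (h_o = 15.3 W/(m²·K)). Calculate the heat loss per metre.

Q' = 4.29 kW/m

Resistance network (inner→outer):
  R'_stainless steel = ln(0.111/0.0994)/(2πk) = 0.1104/(2π·13.9) = 0.001264 m·K/W
  R'_conv,out = 1/(2πr h) = 1/(2π·0.111·15.3) = 0.09371 m·K/W
ΣR = 0.001264 + 0.09371 = 0.09497 m·K/W
Q' = ΔT/ΣR = (713 K − 305.9 K)/0.09497 = 4290 W/m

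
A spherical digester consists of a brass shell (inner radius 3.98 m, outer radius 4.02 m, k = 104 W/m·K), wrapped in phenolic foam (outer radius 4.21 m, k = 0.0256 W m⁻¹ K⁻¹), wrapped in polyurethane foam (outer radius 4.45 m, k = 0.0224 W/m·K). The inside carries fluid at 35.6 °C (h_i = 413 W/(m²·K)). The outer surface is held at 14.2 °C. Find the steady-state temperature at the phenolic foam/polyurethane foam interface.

Series thermal resistances, inner to outer:
  R_conv,in = 1/(4πr²h) = 1/(4π·3.98²·413) = 1.216×10^-5 K/W
  R_brass = (1/3.98 − 1/4.02)/(4πk) = 0.002500/(4π·104) = 1.913×10^-6 K/W
  R_phenolic foam = (1/4.02 − 1/4.21)/(4πk) = 0.01123/(4π·0.0256) = 0.03490 K/W
  R_polyurethane foam = (1/4.21 − 1/4.45)/(4πk) = 0.01281/(4π·0.0224) = 0.04551 K/W
ΣR = 1.216×10^-5 + 1.913×10^-6 + 0.03490 + 0.04551 = 0.08042 K/W
Q = ΔT/ΣR = (35.6 °C − 14.2 °C)/0.08042 = 266.1 W
From the inner boundary to the phenolic foam/polyurethane foam interface, ΣR_partial = 0.03491 K/W.
T_interface = T_in − Q·ΣR_partial = 35.6 °C − (266.1)(0.03491) = 26.3 °C

T = 26.3 °C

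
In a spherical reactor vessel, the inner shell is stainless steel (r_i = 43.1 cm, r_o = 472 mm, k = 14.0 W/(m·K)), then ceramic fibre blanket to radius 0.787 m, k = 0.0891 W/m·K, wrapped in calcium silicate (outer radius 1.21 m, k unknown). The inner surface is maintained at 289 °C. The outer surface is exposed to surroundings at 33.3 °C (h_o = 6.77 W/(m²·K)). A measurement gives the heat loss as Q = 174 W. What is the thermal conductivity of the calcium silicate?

k = 0.0503 W/m·K

ΣR = ΔT/Q = |289 − 33.3|/174 = 1.470 K/W
Known resistances:
  R_stainless steel = (1/0.431 − 1/0.472)/(4πk) = 0.2015/(4π·14.0) = 0.001146 K/W
  R_ceramic fibre blanket = (1/0.472 − 1/0.787)/(4πk) = 0.8480/(4π·0.0891) = 0.7574 K/W
  R_conv,out = 1/(4πr²h) = 1/(4π·1.21²·6.77) = 0.008028 K/W
R_calcium silicate = ΣR − ΣR_known = 1.470 − 0.7666 = 0.7034 K/W
(1/r₁−1/r₂)/(4πk) = 0.7034 ⇒ k = 0.4442/(4π·0.7034) = 0.0503 W/m·K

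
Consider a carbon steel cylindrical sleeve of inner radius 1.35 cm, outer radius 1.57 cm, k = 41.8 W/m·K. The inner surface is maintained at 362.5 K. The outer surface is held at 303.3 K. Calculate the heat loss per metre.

Q' = 1.03×10^5 W/m

Q' = 2πk·ΔT/ln(r₂/r₁) = 2π × 41.8 × 59.2 / ln(0.0157/0.0135) = 1.03×10^5 W/m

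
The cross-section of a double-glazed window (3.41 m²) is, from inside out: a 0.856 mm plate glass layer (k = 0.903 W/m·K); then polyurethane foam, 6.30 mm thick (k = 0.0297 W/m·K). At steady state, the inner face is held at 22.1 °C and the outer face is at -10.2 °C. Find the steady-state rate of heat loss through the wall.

Resistance network (inner→outer):
  R_plate glass = L/(kA) = 8.56×10^-4/(0.903·3.41) = 2.780×10^-4 K/W
  R_polyurethane foam = L/(kA) = 0.00630/(0.0297·3.41) = 0.06221 K/W
ΣR = 2.780×10^-4 + 0.06221 = 0.06249 K/W
Q = ΔT/ΣR = (22.1 °C − -10.2 °C)/0.06249 = 517 W

Q = 517 W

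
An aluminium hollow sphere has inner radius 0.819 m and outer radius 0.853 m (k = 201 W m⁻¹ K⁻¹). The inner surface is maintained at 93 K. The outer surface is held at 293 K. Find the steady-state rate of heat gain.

Q = 1.04×10^7 W

Q = 4πk·ΔT/(1/r₁ − 1/r₂) = 4π × 201 × 200 / (1/0.819 − 1/0.853) = 1.04×10^7 W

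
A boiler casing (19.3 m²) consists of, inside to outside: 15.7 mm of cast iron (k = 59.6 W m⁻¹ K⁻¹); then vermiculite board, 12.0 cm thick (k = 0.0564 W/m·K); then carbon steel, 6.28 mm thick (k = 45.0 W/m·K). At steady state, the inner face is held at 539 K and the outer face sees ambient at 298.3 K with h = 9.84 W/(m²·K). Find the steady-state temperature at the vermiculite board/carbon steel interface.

T = 309.3 K

Series thermal resistances, inner to outer:
  R_cast iron = L/(kA) = 0.0157/(59.6·19.3) = 1.365×10^-5 K/W
  R_vermiculite board = L/(kA) = 0.120/(0.0564·19.3) = 0.1102 K/W
  R_carbon steel = L/(kA) = 0.00628/(45.0·19.3) = 7.231×10^-6 K/W
  R_conv,out = 1/(hA) = 1/(9.84·19.3) = 0.005266 K/W
ΣR = 1.365×10^-5 + 0.1102 + 7.231×10^-6 + 0.005266 = 0.1155 K/W
Q = ΔT/ΣR = (539 K − 298.3 K)/0.1155 = 2084 W
From the inner boundary to the vermiculite board/carbon steel interface, ΣR_partial = 0.1102 K/W.
T_interface = T_in − Q·ΣR_partial = 539 K − (2084)(0.1102) = 309.3 K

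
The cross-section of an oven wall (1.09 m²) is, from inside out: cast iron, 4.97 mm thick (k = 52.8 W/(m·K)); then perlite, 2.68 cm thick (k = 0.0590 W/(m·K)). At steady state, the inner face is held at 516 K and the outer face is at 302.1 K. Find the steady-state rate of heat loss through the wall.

Treat each layer as a resistance in series:
  R_cast iron = L/(kA) = 0.00497/(52.8·1.09) = 8.636×10^-5 K/W
  R_perlite = L/(kA) = 0.0268/(0.0590·1.09) = 0.4167 K/W
ΣR = 8.636×10^-5 + 0.4167 = 0.4168 K/W
Q = ΔT/ΣR = (516 K − 302.1 K)/0.4168 = 513 W

Q = 513 W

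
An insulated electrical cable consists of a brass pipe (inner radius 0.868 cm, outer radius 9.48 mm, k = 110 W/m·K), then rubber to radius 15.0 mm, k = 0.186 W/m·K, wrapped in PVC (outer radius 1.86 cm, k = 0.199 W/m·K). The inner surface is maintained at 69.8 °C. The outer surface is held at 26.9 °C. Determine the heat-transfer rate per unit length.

Q' = 76.0 W/m

Treat each layer as a resistance in series:
  R'_brass = ln(0.00948/0.00868)/(2πk) = 0.08816/(2π·110) = 1.276×10^-4 m·K/W
  R'_rubber = ln(0.0150/0.00948)/(2πk) = 0.4589/(2π·0.186) = 0.3926 m·K/W
  R'_PVC = ln(0.0186/0.0150)/(2πk) = 0.2151/(2π·0.199) = 0.1720 m·K/W
ΣR = 1.276×10^-4 + 0.3926 + 0.1720 = 0.5647 m·K/W
Q' = ΔT/ΣR = (69.8 °C − 26.9 °C)/0.5647 = 76.0 W/m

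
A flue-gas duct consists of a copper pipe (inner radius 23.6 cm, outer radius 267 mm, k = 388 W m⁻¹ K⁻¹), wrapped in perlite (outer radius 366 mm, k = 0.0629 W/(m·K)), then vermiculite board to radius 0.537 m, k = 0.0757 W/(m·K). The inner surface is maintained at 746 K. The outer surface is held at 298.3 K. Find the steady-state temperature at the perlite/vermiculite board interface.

Treat each layer as a resistance in series:
  R'_copper = ln(0.267/0.236)/(2πk) = 0.1234/(2π·388) = 5.062×10^-5 m·K/W
  R'_perlite = ln(0.366/0.267)/(2πk) = 0.3154/(2π·0.0629) = 0.7980 m·K/W
  R'_vermiculite board = ln(0.537/0.366)/(2πk) = 0.3834/(2π·0.0757) = 0.8060 m·K/W
ΣR = 5.062×10^-5 + 0.7980 + 0.8060 = 1.604 m·K/W
Q' = ΔT/ΣR = (746 K − 298.3 K)/1.604 = 279.1 W/m
From the inner boundary to the perlite/vermiculite board interface, ΣR_partial = 0.7981 m·K/W.
T_interface = T_in − Q'·ΣR_partial = 746 K − (279.1)(0.7981) = 523 K

T = 523 K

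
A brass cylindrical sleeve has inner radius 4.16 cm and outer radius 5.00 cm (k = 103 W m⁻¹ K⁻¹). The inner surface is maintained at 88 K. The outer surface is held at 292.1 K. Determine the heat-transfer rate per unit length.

Q' = 718 kW/m

Q' = 2πk·ΔT/ln(r₂/r₁) = 2π × 103 × 204.1 / ln(0.0500/0.0416) = 7.18×10^5 W/m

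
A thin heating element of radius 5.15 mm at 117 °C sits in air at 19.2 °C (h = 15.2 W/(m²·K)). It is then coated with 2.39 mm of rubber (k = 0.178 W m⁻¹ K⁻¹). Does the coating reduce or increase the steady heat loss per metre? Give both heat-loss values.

increases: 48.1 → 56.5 W/m

Critical radius for a cylinder: r_cr = k/h = 0.0117 m = 1.17 cm.
Outer radius after coating: r₂ = 0.00515 + 0.00239 = 0.00754 m.
Since r₁ < r_cr and r₂ ≤ r_cr, the coating moves toward the maximum at r_cr — heat loss rises.
Bare: R = 1/(2πr₁h) = 2.033 m·K/W; Q = 97.8/2.033 = 48.1 W/m.
Coated: R = R_cond + R_conv = 1.730 m·K/W; Q = 97.8/1.730 = 56.5 W/m.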